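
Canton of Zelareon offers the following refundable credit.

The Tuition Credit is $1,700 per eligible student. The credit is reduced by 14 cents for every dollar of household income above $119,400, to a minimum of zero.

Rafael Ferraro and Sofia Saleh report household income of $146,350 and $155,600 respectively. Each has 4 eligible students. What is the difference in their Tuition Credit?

Rafael ($146,350): Tuition Credit: base = 4 × $1,700 = $6,800. 14% of the $26,950 excess over $119,400 is $3,773; credit = $6,800 − $3,773 = $3,027.
Sofia ($155,600): Tuition Credit: base = 4 × $1,700 = $6,800. 14% of the $36,200 excess over $119,400 is $5,068; credit = $6,800 − $5,068 = $1,732.
Difference: |$3,027 − $1,732| = $1,295.

$1,295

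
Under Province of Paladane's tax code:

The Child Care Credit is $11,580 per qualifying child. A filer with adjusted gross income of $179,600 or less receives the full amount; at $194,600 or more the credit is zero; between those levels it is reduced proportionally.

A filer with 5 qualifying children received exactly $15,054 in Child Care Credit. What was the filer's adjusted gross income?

Full credit = 5 × $11,580 = $57,900.
$15,054 is 15,054/57,900 of the full $57,900, so 42,846/57,900 of the $15,000 range has been used: income = $179,600 + $15,000 × 42,846/57,900 = $190,700.

$190,700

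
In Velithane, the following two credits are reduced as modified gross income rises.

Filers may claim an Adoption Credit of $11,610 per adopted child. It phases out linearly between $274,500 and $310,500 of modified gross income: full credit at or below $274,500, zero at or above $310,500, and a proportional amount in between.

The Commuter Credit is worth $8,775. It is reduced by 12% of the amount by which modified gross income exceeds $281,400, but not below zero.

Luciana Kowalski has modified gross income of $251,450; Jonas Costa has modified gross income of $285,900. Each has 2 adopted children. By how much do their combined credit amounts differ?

Luciana ($251,450): Adoption Credit: base = 2 × $11,610 = $23,220. $251,450 is at or below the $274,500 threshold, so the full $23,220 applies. Commuter Credit: $251,450 is at or below the $281,400 threshold, so the full $8,775 applies. total $23,220 + $8,775 = $31,995
Jonas ($285,900): Adoption Credit: base = 2 × $11,610 = $23,220. $285,900 is $11,400 into a $36,000 phase-out range, leaving 24,600/36,000 of the credit: $23,220 × 24,600/36,000 = $15,867. Commuter Credit: 12% of the $4,500 excess over $281,400 is $540; credit = $8,775 − $540 = $8,235. total $15,867 + $8,235 = $24,102
Difference: |$31,995 − $24,102| = $7,893.

$7,893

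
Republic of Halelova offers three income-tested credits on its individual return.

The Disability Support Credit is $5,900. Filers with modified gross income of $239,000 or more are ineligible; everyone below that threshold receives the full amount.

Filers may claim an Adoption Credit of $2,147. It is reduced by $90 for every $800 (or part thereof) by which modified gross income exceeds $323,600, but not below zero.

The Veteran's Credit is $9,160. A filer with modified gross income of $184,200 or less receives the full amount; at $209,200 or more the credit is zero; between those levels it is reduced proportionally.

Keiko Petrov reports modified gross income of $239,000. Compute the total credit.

$2,147

Disability Support Credit: $239,000 meets or exceeds the $239,000 cutoff, so the credit is $0.
Adoption Credit: $239,000 is at or below the $323,600 threshold, so the full $2,147 applies.
Veteran's Credit: $239,000 is at or above $209,200, so the credit is $0.
Total: $0 + $2,147 + $0 = $2,147.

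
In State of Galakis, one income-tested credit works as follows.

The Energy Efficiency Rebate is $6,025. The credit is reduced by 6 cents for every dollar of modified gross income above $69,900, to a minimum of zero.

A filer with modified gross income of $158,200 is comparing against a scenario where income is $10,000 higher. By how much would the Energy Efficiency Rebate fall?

$600

At $158,200 — 6% of the $88,300 excess over $69,900 is $5,298; credit = $6,025 − $5,298 = $727.
At $168,200 — 6% of the $98,300 excess over $69,900 is $5,898; credit = $6,025 − $5,898 = $127.
Lost: $727 − $127 = $600.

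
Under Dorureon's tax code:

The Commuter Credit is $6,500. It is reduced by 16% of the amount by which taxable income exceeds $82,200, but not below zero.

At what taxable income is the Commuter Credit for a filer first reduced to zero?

The credit falls by 16% of each dollar above $82,200, so it reaches zero when the excess is $6,500 / 16% = $40,625: income = $82,200 + $40,625 = $122,825.

$122,825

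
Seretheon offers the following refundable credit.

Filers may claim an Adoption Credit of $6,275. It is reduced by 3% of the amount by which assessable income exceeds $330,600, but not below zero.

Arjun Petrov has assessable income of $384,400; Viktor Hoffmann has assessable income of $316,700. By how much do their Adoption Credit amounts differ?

Arjun ($384,400): Adoption Credit: 3% of the $53,800 excess over $330,600 is $1,614; credit = $6,275 − $1,614 = $4,661.
Viktor ($316,700): Adoption Credit: $316,700 is at or below the $330,600 threshold, so the full $6,275 applies.
Difference: |$4,661 − $6,275| = $1,614.

$1,614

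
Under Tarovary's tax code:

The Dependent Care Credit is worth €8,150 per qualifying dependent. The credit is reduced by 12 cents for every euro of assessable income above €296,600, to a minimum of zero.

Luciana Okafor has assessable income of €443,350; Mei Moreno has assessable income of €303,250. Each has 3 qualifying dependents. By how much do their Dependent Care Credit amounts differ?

Luciana (€443,350): Dependent Care Credit: base = 3 × €8,150 = €24,450. 12% of the €146,750 excess over €296,600 is €17,610; credit = €24,450 − €17,610 = €6,840.
Mei (€303,250): Dependent Care Credit: base = 3 × €8,150 = €24,450. 12% of the €6,650 excess over €296,600 is €798; credit = €24,450 − €798 = €23,652.
Difference: |€6,840 − €23,652| = €16,812.

€16,812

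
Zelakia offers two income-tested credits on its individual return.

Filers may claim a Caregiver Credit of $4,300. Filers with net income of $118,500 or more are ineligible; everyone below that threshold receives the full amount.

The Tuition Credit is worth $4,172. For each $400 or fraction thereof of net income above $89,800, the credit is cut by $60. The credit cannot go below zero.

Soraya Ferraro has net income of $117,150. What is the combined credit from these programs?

$4,332

Caregiver Credit: $117,150 is below the $118,500 cutoff, so the full $4,300 applies.
Tuition Credit: income exceeds $89,800 by $27,350, which is 69 full-or-partial $400 increments; reduction = 69 × $60 = $4,140, leaving $32.
Total: $4,300 + $32 = $4,332.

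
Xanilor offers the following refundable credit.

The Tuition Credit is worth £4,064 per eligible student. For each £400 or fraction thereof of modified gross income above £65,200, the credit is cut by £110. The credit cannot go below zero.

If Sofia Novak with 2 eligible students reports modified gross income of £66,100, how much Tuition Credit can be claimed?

Tuition Credit: base = 2 × £4,064 = £8,128. income exceeds £65,200 by £900, which is 3 full-or-partial £400 increments; reduction = 3 × £110 = £330, leaving £7,798.

£7,798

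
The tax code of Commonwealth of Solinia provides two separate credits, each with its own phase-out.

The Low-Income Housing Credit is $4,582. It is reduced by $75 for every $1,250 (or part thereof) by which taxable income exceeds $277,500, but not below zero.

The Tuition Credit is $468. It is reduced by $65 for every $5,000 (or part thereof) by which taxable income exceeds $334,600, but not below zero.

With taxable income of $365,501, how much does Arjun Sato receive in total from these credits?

Low-Income Housing Credit: income exceeds $277,500 by $88,001 → 71 increments × $75 = $5,325 ≥ base, so the credit is $0.
Tuition Credit: income exceeds $334,600 by $30,901, which is 7 full-or-partial $5,000 increments; reduction = 7 × $65 = $455, leaving $13.
Total: $0 + $13 = $13.

$13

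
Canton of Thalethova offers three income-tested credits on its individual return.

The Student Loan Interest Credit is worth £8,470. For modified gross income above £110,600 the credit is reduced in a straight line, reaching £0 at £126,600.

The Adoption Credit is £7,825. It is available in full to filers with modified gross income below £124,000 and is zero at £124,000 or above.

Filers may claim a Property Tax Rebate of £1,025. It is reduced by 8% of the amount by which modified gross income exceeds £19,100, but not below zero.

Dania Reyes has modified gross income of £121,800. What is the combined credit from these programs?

Student Loan Interest Credit: £121,800 is £11,200 into a £16,000 phase-out range, leaving 4,800/16,000 of the credit: £8,470 × 4,800/16,000 = £2,541.
Adoption Credit: £121,800 is below the £124,000 cutoff, so the full £7,825 applies.
Property Tax Rebate: 8% of the £102,700 excess over £19,100 is £8,216 ≥ base, so the credit is £0.
Total: £2,541 + £7,825 + £0 = £10,366.

£10,366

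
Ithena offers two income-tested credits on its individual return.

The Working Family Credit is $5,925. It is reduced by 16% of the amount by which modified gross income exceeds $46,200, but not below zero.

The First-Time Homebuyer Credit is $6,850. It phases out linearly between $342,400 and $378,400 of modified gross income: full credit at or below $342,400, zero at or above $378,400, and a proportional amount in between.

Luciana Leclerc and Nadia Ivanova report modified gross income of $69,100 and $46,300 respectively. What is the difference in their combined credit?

$3,648

Luciana ($69,100): Working Family Credit: 16% of the $22,900 excess over $46,200 is $3,664; credit = $5,925 − $3,664 = $2,261. First-Time Homebuyer Credit: $69,100 is at or below the $342,400 threshold, so the full $6,850 applies. total $2,261 + $6,850 = $9,111
Nadia ($46,300): Working Family Credit: 16% of the $100 excess over $46,200 is $16; credit = $5,925 − $16 = $5,909. First-Time Homebuyer Credit: $46,300 is at or below the $342,400 threshold, so the full $6,850 applies. total $5,909 + $6,850 = $12,759
Difference: |$9,111 − $12,759| = $3,648.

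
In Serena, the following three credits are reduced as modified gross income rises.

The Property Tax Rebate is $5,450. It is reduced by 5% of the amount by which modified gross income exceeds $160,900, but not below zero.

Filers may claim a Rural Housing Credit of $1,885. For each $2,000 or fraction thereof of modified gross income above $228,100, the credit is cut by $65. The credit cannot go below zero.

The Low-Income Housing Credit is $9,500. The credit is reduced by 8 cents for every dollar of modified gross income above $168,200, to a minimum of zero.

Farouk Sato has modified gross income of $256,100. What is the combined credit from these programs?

Property Tax Rebate: 5% of the $95,200 excess over $160,900 is $4,760; credit = $5,450 − $4,760 = $690.
Rural Housing Credit: income exceeds $228,100 by $28,000, which is 14 full-or-partial $2,000 increments; reduction = 14 × $65 = $910, leaving $975.
Low-Income Housing Credit: 8% of the $87,900 excess over $168,200 is $7,032; credit = $9,500 − $7,032 = $2,468.
Total: $690 + $975 + $2,468 = $4,133.

$4,133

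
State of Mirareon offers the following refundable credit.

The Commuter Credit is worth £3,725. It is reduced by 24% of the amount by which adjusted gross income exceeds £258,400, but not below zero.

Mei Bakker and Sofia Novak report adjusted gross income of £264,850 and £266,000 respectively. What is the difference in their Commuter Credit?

£276

Mei (£264,850): Commuter Credit: 24% of the £6,450 excess over £258,400 is £1,548; credit = £3,725 − £1,548 = £2,177.
Sofia (£266,000): Commuter Credit: 24% of the £7,600 excess over £258,400 is £1,824; credit = £3,725 − £1,824 = £1,901.
Difference: |£2,177 − £1,901| = £276.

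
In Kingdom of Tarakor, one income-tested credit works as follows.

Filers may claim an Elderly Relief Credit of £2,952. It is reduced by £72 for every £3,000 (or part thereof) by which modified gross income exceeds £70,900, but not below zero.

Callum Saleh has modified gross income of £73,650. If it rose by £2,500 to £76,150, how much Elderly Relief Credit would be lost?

£72

At £73,650 — income exceeds £70,900 by £2,750, which is 1 full-or-partial £3,000 increment; reduction = 1 × £72 = £72, leaving £2,880.
At £76,150 — income exceeds £70,900 by £5,250, which is 2 full-or-partial £3,000 increments; reduction = 2 × £72 = £144, leaving £2,808.
Lost: £2,880 − £2,808 = £72.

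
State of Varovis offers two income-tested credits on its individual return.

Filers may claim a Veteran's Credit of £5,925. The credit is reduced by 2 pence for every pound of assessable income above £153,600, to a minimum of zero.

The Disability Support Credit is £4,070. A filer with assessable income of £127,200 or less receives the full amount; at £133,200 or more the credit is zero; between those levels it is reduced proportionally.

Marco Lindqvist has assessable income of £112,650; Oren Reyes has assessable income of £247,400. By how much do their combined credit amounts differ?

£5,946

Marco (£112,650): Veteran's Credit: £112,650 is at or below the £153,600 threshold, so the full £5,925 applies. Disability Support Credit: £112,650 is at or below the £127,200 threshold, so the full £4,070 applies. total £5,925 + £4,070 = £9,995
Oren (£247,400): Veteran's Credit: 2% of the £93,800 excess over £153,600 is £1,876; credit = £5,925 − £1,876 = £4,049. Disability Support Credit: £247,400 is at or above £133,200, so the credit is £0. total £4,049 + £0 = £4,049
Difference: |£9,995 − £4,049| = £5,946.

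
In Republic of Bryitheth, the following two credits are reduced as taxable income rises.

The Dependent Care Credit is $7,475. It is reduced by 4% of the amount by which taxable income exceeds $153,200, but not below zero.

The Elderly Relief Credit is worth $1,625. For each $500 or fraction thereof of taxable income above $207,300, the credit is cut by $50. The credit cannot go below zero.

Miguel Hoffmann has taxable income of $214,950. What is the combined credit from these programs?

$5,830

Dependent Care Credit: 4% of the $61,750 excess over $153,200 is $2,470; credit = $7,475 − $2,470 = $5,005.
Elderly Relief Credit: income exceeds $207,300 by $7,650, which is 16 full-or-partial $500 increments; reduction = 16 × $50 = $800, leaving $825.
Total: $5,005 + $825 = $5,830.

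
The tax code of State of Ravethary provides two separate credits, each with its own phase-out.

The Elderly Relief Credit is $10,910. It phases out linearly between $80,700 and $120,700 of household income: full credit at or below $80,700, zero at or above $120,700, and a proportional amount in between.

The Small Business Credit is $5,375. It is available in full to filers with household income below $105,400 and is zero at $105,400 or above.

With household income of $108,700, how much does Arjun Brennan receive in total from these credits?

$3,273

Elderly Relief Credit: $108,700 is $28,000 into a $40,000 phase-out range, leaving 12,000/40,000 of the credit: $10,910 × 12,000/40,000 = $3,273.
Small Business Credit: $108,700 meets or exceeds the $105,400 cutoff, so the credit is $0.
Total: $3,273 + $0 = $3,273.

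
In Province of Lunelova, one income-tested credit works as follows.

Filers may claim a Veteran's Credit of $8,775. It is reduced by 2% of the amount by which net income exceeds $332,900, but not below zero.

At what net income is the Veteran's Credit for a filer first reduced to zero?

The credit falls by 2% of each dollar above $332,900, so it reaches zero when the excess is $8,775 / 2% = $438,750: income = $332,900 + $438,750 = $771,650.

$771,650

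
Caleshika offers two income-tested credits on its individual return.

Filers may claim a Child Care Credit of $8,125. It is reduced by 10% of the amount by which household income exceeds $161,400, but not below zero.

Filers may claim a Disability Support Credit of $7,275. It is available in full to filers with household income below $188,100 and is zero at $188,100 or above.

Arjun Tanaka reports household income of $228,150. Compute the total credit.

$1,450

Child Care Credit: 10% of the $66,750 excess over $161,400 is $6,675; credit = $8,125 − $6,675 = $1,450.
Disability Support Credit: $228,150 meets or exceeds the $188,100 cutoff, so the credit is $0.
Total: $1,450 + $0 = $1,450.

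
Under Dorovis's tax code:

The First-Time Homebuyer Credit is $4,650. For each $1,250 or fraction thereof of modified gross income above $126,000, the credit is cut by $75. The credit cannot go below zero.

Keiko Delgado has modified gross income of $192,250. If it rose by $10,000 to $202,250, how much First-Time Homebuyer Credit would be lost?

$600

At $192,250 — income exceeds $126,000 by $66,250, which is 53 full-or-partial $1,250 increments; reduction = 53 × $75 = $3,975, leaving $675.
At $202,250 — income exceeds $126,000 by $76,250, which is 61 full-or-partial $1,250 increments; reduction = 61 × $75 = $4,575, leaving $75.
Lost: $675 − $75 = $600.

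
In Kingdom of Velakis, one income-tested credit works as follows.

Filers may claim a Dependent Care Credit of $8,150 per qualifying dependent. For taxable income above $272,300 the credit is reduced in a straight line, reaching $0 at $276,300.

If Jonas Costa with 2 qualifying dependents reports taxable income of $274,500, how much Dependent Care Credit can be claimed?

Dependent Care Credit: base = 2 × $8,150 = $16,300. $274,500 is $2,200 into a $4,000 phase-out range, leaving 1,800/4,000 of the credit: $16,300 × 1,800/4,000 = $7,335.

$7,335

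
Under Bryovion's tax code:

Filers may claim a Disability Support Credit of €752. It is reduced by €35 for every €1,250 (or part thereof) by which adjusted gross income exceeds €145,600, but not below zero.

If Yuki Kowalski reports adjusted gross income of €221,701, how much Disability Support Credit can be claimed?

€0

Disability Support Credit: income exceeds €145,600 by €76,101 → 61 increments × €35 = €2,135 ≥ base, so the credit is €0.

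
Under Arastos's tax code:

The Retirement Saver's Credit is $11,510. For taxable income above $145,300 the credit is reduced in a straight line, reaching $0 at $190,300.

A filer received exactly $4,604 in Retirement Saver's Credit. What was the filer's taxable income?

$4,604 is 4,604/11,510 of the full $11,510, so 6,906/11,510 of the $45,000 range has been used: income = $145,300 + $45,000 × 6,906/11,510 = $172,300.

$172,300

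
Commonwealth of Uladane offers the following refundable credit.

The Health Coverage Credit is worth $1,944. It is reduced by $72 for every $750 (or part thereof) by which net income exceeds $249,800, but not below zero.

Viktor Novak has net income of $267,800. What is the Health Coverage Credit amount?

Health Coverage Credit: income exceeds $249,800 by $18,000, which is 24 full-or-partial $750 increments; reduction = 24 × $72 = $1,728, leaving $216.

$216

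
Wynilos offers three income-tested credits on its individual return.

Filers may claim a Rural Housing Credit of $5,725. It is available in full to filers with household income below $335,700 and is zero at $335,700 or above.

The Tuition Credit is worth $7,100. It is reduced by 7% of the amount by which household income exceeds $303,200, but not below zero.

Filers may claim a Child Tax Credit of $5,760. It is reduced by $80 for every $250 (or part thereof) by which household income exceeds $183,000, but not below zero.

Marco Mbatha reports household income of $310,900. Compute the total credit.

Rural Housing Credit: $310,900 is below the $335,700 cutoff, so the full $5,725 applies.
Tuition Credit: 7% of the $7,700 excess over $303,200 is $539; credit = $7,100 − $539 = $6,561.
Child Tax Credit: income exceeds $183,000 by $127,900 → 512 increments × $80 = $40,960 ≥ base, so the credit is $0.
Total: $5,725 + $6,561 + $0 = $12,286.

$12,286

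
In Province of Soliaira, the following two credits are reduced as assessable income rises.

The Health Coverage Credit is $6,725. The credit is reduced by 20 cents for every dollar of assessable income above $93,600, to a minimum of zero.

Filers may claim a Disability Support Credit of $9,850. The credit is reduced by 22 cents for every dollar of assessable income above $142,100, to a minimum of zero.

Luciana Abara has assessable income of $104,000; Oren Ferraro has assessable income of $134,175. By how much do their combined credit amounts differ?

$4,645

Luciana ($104,000): Health Coverage Credit: 20% of the $10,400 excess over $93,600 is $2,080; credit = $6,725 − $2,080 = $4,645. Disability Support Credit: $104,000 is at or below the $142,100 threshold, so the full $9,850 applies. total $4,645 + $9,850 = $14,495
Oren ($134,175): Health Coverage Credit: 20% of the $40,575 excess over $93,600 is $8,115 ≥ base, so the credit is $0. Disability Support Credit: $134,175 is at or below the $142,100 threshold, so the full $9,850 applies. total $0 + $9,850 = $9,850
Difference: |$14,495 − $9,850| = $4,645.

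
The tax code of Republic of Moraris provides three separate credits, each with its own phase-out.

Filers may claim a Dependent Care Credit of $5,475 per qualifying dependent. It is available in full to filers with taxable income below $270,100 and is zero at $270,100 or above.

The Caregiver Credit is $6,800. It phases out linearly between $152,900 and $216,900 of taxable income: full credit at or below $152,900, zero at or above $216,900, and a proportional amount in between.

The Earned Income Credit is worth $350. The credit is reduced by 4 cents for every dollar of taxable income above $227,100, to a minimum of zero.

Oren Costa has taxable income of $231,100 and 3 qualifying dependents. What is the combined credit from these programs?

Dependent Care Credit: base = 3 × $5,475 = $16,425. $231,100 is below the $270,100 cutoff, so the full $16,425 applies.
Caregiver Credit: $231,100 is at or above $216,900, so the credit is $0.
Earned Income Credit: 4% of the $4,000 excess over $227,100 is $160; credit = $350 − $160 = $190.
Total: $16,425 + $0 + $190 = $16,615.

$16,615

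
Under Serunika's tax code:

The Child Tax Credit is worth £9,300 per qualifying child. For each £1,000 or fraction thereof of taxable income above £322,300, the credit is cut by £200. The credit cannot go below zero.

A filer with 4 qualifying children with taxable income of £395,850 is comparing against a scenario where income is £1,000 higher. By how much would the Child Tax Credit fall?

At £395,850 — base = 4 × £9,300 = £37,200. income exceeds £322,300 by £73,550, which is 74 full-or-partial £1,000 increments; reduction = 74 × £200 = £14,800, leaving £22,400.
At £396,850 — base = 4 × £9,300 = £37,200. income exceeds £322,300 by £74,550, which is 75 full-or-partial £1,000 increments; reduction = 75 × £200 = £15,000, leaving £22,200.
Lost: £22,400 − £22,200 = £200.

£200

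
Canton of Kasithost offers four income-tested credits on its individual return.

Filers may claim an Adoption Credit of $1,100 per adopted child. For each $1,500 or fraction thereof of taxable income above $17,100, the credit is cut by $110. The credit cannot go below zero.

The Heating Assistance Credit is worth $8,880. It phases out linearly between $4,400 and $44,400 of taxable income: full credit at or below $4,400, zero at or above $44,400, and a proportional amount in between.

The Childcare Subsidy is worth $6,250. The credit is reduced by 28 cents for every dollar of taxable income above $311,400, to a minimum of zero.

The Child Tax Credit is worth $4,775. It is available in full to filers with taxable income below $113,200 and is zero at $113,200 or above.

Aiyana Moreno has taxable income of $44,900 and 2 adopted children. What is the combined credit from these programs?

$11,135

Adoption Credit: base = 2 × $1,100 = $2,200. income exceeds $17,100 by $27,800, which is 19 full-or-partial $1,500 increments; reduction = 19 × $110 = $2,090, leaving $110.
Heating Assistance Credit: $44,900 is at or above $44,400, so the credit is $0.
Childcare Subsidy: $44,900 is at or below the $311,400 threshold, so the full $6,250 applies.
Child Tax Credit: $44,900 is below the $113,200 cutoff, so the full $4,775 applies.
Total: $110 + $0 + $6,250 + $4,775 = $11,135.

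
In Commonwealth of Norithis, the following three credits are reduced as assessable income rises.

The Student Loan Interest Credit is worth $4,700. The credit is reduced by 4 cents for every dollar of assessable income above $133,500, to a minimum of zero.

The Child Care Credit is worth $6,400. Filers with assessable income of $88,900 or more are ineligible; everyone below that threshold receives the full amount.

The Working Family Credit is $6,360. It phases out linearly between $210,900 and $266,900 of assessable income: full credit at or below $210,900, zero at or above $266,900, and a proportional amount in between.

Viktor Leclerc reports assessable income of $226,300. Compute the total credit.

Student Loan Interest Credit: 4% of the $92,800 excess over $133,500 is $3,712; credit = $4,700 − $3,712 = $988.
Child Care Credit: $226,300 meets or exceeds the $88,900 cutoff, so the credit is $0.
Working Family Credit: $226,300 is $15,400 into a $56,000 phase-out range, leaving 40,600/56,000 of the credit: $6,360 × 40,600/56,000 = $4,611.
Total: $988 + $0 + $4,611 = $5,599.

$5,599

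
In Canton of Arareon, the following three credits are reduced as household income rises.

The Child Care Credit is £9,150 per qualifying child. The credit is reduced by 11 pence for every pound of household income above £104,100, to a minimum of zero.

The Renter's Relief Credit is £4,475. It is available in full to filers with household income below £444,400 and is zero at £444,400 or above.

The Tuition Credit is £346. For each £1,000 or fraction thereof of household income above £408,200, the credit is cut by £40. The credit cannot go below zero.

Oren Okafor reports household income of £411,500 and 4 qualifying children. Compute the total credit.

£7,447

Child Care Credit: base = 4 × £9,150 = £36,600. 11% of the £307,400 excess over £104,100 is £33,814; credit = £36,600 − £33,814 = £2,786.
Renter's Relief Credit: £411,500 is below the £444,400 cutoff, so the full £4,475 applies.
Tuition Credit: income exceeds £408,200 by £3,300, which is 4 full-or-partial £1,000 increments; reduction = 4 × £40 = £160, leaving £186.
Total: £2,786 + £4,475 + £186 = £7,447.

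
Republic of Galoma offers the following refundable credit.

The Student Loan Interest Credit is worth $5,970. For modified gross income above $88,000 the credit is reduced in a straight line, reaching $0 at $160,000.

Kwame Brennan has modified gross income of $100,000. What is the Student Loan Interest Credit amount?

$4,975

Student Loan Interest Credit: $100,000 is $12,000 into a $72,000 phase-out range, leaving 60,000/72,000 of the credit: $5,970 × 60,000/72,000 = $4,975.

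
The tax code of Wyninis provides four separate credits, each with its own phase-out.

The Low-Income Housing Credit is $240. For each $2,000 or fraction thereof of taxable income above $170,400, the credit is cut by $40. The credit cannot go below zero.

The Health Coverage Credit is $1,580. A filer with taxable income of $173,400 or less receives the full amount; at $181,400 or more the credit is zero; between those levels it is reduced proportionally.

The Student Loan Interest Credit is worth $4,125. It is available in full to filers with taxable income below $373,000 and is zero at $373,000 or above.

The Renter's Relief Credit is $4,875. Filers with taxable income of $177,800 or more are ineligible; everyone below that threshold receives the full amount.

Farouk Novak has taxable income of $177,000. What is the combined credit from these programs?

Low-Income Housing Credit: income exceeds $170,400 by $6,600, which is 4 full-or-partial $2,000 increments; reduction = 4 × $40 = $160, leaving $80.
Health Coverage Credit: $177,000 is $3,600 into a $8,000 phase-out range, leaving 4,400/8,000 of the credit: $1,580 × 4,400/8,000 = $869.
Student Loan Interest Credit: $177,000 is below the $373,000 cutoff, so the full $4,125 applies.
Renter's Relief Credit: $177,000 is below the $177,800 cutoff, so the full $4,875 applies.
Total: $80 + $869 + $4,125 + $4,875 = $9,949.

$9,949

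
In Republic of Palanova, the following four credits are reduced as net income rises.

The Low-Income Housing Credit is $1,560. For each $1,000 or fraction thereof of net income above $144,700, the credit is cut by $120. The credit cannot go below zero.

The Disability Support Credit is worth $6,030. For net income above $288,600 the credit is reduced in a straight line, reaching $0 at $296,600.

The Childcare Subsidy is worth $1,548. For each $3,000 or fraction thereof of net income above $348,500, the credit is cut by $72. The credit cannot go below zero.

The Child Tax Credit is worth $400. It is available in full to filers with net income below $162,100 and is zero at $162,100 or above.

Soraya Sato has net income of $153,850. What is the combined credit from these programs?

$8,338

Low-Income Housing Credit: income exceeds $144,700 by $9,150, which is 10 full-or-partial $1,000 increments; reduction = 10 × $120 = $1,200, leaving $360.
Disability Support Credit: $153,850 is at or below the $288,600 threshold, so the full $6,030 applies.
Childcare Subsidy: $153,850 is at or below the $348,500 threshold, so the full $1,548 applies.
Child Tax Credit: $153,850 is below the $162,100 cutoff, so the full $400 applies.
Total: $360 + $6,030 + $1,548 + $400 = $8,338.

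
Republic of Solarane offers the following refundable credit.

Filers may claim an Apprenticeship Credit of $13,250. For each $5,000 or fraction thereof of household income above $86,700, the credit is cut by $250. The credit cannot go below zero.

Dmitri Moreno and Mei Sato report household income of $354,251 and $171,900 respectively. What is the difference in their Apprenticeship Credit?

$8,750

Dmitri ($354,251): Apprenticeship Credit: income exceeds $86,700 by $267,551 → 54 increments × $250 = $13,500 ≥ base, so the credit is $0.
Mei ($171,900): Apprenticeship Credit: income exceeds $86,700 by $85,200, which is 18 full-or-partial $5,000 increments; reduction = 18 × $250 = $4,500, leaving $8,750.
Difference: |$0 − $8,750| = $8,750.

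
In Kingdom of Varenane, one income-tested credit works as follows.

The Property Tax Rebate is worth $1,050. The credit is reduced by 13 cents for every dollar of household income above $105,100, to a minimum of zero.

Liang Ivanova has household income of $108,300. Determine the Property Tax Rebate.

$634

Property Tax Rebate: 13% of the $3,200 excess over $105,100 is $416; credit = $1,050 − $416 = $634.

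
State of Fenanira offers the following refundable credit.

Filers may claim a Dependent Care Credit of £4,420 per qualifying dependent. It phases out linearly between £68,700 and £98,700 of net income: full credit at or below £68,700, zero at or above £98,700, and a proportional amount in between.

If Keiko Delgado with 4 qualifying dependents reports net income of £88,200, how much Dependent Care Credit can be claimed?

£6,188

Dependent Care Credit: base = 4 × £4,420 = £17,680. £88,200 is £19,500 into a £30,000 phase-out range, leaving 10,500/30,000 of the credit: £17,680 × 10,500/30,000 = £6,188.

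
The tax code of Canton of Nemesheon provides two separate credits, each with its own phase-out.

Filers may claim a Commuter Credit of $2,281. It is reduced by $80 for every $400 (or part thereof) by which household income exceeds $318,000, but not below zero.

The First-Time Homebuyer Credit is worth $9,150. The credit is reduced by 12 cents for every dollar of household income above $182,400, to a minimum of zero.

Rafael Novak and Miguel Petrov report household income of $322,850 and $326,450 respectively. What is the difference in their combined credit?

Rafael ($322,850): Commuter Credit: income exceeds $318,000 by $4,850, which is 13 full-or-partial $400 increments; reduction = 13 × $80 = $1,040, leaving $1,241. First-Time Homebuyer Credit: 12% of the $140,450 excess over $182,400 is $16,854 ≥ base, so the credit is $0. total $1,241 + $0 = $1,241
Miguel ($326,450): Commuter Credit: income exceeds $318,000 by $8,450, which is 22 full-or-partial $400 increments; reduction = 22 × $80 = $1,760, leaving $521. First-Time Homebuyer Credit: 12% of the $144,050 excess over $182,400 is $17,286 ≥ base, so the credit is $0. total $521 + $0 = $521
Difference: |$1,241 − $521| = $720.

$720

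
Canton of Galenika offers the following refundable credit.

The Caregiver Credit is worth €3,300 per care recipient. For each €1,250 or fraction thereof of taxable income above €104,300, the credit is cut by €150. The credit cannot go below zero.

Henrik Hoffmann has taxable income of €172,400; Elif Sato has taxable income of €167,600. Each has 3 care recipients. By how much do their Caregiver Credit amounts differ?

€600

Henrik (€172,400): Caregiver Credit: base = 3 × €3,300 = €9,900. income exceeds €104,300 by €68,100, which is 55 full-or-partial €1,250 increments; reduction = 55 × €150 = €8,250, leaving €1,650.
Elif (€167,600): Caregiver Credit: base = 3 × €3,300 = €9,900. income exceeds €104,300 by €63,300, which is 51 full-or-partial €1,250 increments; reduction = 51 × €150 = €7,650, leaving €2,250.
Difference: |€1,650 − €2,250| = €600.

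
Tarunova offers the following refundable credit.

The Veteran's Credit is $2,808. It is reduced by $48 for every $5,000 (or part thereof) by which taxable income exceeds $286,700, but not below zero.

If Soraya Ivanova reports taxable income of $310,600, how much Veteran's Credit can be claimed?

$2,568

Veteran's Credit: income exceeds $286,700 by $23,900, which is 5 full-or-partial $5,000 increments; reduction = 5 × $48 = $240, leaving $2,568.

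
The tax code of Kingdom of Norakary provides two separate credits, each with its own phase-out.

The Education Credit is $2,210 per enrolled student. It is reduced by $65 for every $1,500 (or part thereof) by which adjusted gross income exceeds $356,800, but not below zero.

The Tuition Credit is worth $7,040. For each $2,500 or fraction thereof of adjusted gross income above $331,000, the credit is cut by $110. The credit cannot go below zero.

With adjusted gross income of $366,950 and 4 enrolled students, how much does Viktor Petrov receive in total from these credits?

Education Credit: base = 4 × $2,210 = $8,840. income exceeds $356,800 by $10,150, which is 7 full-or-partial $1,500 increments; reduction = 7 × $65 = $455, leaving $8,385.
Tuition Credit: income exceeds $331,000 by $35,950, which is 15 full-or-partial $2,500 increments; reduction = 15 × $110 = $1,650, leaving $5,390.
Total: $8,385 + $5,390 = $13,775.

$13,775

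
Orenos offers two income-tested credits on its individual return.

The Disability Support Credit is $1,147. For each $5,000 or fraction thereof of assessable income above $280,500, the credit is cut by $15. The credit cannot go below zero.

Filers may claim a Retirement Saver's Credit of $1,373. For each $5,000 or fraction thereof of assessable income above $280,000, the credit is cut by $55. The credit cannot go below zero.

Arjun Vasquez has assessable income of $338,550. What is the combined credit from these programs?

$1,680

Disability Support Credit: income exceeds $280,500 by $58,050, which is 12 full-or-partial $5,000 increments; reduction = 12 × $15 = $180, leaving $967.
Retirement Saver's Credit: income exceeds $280,000 by $58,550, which is 12 full-or-partial $5,000 increments; reduction = 12 × $55 = $660, leaving $713.
Total: $967 + $713 = $1,680.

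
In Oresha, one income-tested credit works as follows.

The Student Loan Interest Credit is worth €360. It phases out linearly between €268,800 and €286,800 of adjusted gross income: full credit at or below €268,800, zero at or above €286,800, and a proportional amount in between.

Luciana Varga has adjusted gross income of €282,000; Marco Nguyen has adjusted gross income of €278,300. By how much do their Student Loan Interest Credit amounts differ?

Luciana (€282,000): Student Loan Interest Credit: €282,000 is €13,200 into a €18,000 phase-out range, leaving 4,800/18,000 of the credit: €360 × 4,800/18,000 = €96.
Marco (€278,300): Student Loan Interest Credit: €278,300 is €9,500 into a €18,000 phase-out range, leaving 8,500/18,000 of the credit: €360 × 8,500/18,000 = €170.
Difference: |€96 − €170| = €74.

€74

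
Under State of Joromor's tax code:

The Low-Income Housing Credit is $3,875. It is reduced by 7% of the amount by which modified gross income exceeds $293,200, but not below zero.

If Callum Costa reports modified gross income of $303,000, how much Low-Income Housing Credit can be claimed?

$3,189

Low-Income Housing Credit: 7% of the $9,800 excess over $293,200 is $686; credit = $3,875 − $686 = $3,189.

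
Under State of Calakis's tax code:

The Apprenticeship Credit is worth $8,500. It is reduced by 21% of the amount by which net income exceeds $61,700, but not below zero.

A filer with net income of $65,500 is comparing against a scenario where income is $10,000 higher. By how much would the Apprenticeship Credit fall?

$2,100

At $65,500 — 21% of the $3,800 excess over $61,700 is $798; credit = $8,500 − $798 = $7,702.
At $75,500 — 21% of the $13,800 excess over $61,700 is $2,898; credit = $8,500 − $2,898 = $5,602.
Lost: $7,702 − $5,602 = $2,100.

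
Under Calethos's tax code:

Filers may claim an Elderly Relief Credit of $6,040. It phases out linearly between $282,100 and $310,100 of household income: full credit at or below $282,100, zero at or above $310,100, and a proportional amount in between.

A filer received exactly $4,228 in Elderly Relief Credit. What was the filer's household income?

$290,500

$4,228 is 4,228/6,040 of the full $6,040, so 1,812/6,040 of the $28,000 range has been used: income = $282,100 + $28,000 × 1,812/6,040 = $290,500.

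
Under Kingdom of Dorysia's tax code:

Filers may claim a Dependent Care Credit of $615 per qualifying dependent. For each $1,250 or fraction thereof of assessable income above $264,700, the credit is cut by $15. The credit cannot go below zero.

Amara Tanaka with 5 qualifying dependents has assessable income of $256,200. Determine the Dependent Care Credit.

Dependent Care Credit: base = 5 × $615 = $3,075. $256,200 is at or below the $264,700 threshold, so the full $3,075 applies.

$3,075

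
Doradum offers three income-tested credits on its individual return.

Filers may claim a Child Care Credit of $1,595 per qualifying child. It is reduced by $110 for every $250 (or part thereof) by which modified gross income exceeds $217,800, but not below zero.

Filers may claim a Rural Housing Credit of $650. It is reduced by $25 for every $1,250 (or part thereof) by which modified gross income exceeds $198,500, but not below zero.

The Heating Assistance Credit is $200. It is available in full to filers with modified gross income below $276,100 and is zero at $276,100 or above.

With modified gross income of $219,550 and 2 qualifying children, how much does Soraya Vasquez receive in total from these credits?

$2,845

Child Care Credit: base = 2 × $1,595 = $3,190. income exceeds $217,800 by $1,750, which is 7 full-or-partial $250 increments; reduction = 7 × $110 = $770, leaving $2,420.
Rural Housing Credit: income exceeds $198,500 by $21,050, which is 17 full-or-partial $1,250 increments; reduction = 17 × $25 = $425, leaving $225.
Heating Assistance Credit: $219,550 is below the $276,100 cutoff, so the full $200 applies.
Total: $2,420 + $225 + $200 = $2,845.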